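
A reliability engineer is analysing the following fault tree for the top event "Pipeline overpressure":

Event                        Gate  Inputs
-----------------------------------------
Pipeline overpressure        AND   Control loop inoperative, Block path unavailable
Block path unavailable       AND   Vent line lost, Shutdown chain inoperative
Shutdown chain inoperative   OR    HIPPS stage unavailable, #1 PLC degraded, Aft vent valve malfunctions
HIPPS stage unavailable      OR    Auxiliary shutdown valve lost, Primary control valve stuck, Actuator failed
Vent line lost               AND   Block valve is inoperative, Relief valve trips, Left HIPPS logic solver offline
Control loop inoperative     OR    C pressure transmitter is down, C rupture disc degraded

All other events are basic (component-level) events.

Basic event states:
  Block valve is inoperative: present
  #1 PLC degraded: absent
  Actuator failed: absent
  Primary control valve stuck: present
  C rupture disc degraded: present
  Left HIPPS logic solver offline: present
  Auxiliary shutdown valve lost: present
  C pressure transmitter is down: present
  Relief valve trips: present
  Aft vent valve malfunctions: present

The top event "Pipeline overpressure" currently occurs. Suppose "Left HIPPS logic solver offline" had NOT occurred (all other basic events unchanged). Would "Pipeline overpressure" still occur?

Counterfactual: set "Left HIPPS logic solver offline" to not occurred.
Control loop inoperative [OR]: C pressure transmitter is down=occurs, C rupture disc degraded=occurs → at least one input occurs → occurs.
Vent line lost [AND]: Block valve is inoperative=occurs, Relief valve trips=occurs, Left HIPPS logic solver offline=not → not all inputs occur → does not occur.
HIPPS stage unavailable [OR]: Auxiliary shutdown valve lost=occurs, Primary control valve stuck=occurs, Actuator failed=not → at least one input occurs → occurs.
Shutdown chain inoperative [OR]: HIPPS stage unavailable=occurs, #1 PLC degraded=not, Aft vent valve malfunctions=occurs → at least one input occurs → occurs.
Block path unavailable [AND]: Vent line lost=not, Shutdown chain inoperative=occurs → not all inputs occur → does not occur.
Pipeline overpressure [AND]: Control loop inoperative=occurs, Block path unavailable=not → not all inputs occur → does not occur.

No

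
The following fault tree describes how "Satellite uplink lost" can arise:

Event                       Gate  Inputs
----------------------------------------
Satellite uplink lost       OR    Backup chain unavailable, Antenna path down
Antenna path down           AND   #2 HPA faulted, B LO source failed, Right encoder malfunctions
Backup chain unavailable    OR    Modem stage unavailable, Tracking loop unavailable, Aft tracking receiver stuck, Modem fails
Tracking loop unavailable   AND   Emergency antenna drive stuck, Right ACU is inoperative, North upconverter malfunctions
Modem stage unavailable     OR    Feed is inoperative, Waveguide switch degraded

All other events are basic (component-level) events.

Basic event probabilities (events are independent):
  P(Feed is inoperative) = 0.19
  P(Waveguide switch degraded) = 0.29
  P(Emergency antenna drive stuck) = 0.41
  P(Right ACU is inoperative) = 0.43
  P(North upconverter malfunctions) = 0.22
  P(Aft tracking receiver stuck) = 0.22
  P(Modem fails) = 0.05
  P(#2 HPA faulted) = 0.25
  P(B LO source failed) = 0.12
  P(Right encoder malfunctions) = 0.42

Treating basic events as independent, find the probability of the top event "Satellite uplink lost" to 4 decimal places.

0.5955

P(Modem stage unavailable) [OR] = 1 − (1−0.19) × (1−0.29) = 0.424900
P(Tracking loop unavailable) [AND] = 0.41 × 0.43 × 0.22 = 0.038786
P(Backup chain unavailable) [OR] = 1 − (1−0.424900) × (1−0.038786) × (1−0.22) × (1−0.05) = 0.590380
P(Antenna path down) [AND] = 0.25 × 0.12 × 0.42 = 0.012600
P(Satellite uplink lost) [OR] = 1 − (1−0.590380) × (1−0.012600) = 0.595541
Rounded to 4 decimal places: P(Satellite uplink lost) ≈ 0.5955.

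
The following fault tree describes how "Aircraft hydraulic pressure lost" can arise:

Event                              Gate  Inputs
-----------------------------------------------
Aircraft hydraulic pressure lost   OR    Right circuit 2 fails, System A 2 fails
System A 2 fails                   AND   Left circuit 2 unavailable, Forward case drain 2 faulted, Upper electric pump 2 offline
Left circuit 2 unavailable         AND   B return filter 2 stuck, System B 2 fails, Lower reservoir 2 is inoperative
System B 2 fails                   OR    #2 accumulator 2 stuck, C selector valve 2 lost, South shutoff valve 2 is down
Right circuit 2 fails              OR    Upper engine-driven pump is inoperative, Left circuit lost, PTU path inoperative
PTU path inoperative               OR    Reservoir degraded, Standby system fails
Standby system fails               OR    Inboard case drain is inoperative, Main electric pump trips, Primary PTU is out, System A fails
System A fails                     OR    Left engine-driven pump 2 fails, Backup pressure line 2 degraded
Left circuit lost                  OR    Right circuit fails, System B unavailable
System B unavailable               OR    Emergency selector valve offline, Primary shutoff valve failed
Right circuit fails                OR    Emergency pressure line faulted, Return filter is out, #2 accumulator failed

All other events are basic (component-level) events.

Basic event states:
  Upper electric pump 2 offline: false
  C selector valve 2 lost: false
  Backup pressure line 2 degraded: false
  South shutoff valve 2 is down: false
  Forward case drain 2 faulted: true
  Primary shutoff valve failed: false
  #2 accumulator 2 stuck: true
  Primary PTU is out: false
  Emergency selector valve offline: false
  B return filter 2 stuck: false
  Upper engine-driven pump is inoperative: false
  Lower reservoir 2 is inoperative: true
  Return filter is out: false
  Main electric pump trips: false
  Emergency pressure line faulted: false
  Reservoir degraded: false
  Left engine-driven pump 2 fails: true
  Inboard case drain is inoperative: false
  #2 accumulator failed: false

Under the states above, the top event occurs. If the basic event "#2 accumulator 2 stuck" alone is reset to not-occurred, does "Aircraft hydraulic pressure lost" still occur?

Yes

Counterfactual: set "#2 accumulator 2 stuck" to not occurred.
Right circuit fails [OR]: Emergency pressure line faulted=not, Return filter is out=not, #2 accumulator failed=not → no input occurs → does not occur.
System B unavailable [OR]: Emergency selector valve offline=not, Primary shutoff valve failed=not → no input occurs → does not occur.
Left circuit lost [OR]: Right circuit fails=not, System B unavailable=not → no input occurs → does not occur.
System A fails [OR]: Left engine-driven pump 2 fails=occurs, Backup pressure line 2 degraded=not → at least one input occurs → occurs.
Standby system fails [OR]: Inboard case drain is inoperative=not, Main electric pump trips=not, Primary PTU is out=not, System A fails=occurs → at least one input occurs → occurs.
PTU path inoperative [OR]: Reservoir degraded=not, Standby system fails=occurs → at least one input occurs → occurs.
Right circuit 2 fails [OR]: Upper engine-driven pump is inoperative=not, Left circuit lost=not, PTU path inoperative=occurs → at least one input occurs → occurs.
System B 2 fails [OR]: #2 accumulator 2 stuck=not, C selector valve 2 lost=not, South shutoff valve 2 is down=not → no input occurs → does not occur.
Left circuit 2 unavailable [AND]: B return filter 2 stuck=not, System B 2 fails=not, Lower reservoir 2 is inoperative=occurs → not all inputs occur → does not occur.
System A 2 fails [AND]: Left circuit 2 unavailable=not, Forward case drain 2 faulted=occurs, Upper electric pump 2 offline=not → not all inputs occur → does not occur.
Aircraft hydraulic pressure lost [OR]: Right circuit 2 fails=occurs, System A 2 fails=not → at least one input occurs → occurs.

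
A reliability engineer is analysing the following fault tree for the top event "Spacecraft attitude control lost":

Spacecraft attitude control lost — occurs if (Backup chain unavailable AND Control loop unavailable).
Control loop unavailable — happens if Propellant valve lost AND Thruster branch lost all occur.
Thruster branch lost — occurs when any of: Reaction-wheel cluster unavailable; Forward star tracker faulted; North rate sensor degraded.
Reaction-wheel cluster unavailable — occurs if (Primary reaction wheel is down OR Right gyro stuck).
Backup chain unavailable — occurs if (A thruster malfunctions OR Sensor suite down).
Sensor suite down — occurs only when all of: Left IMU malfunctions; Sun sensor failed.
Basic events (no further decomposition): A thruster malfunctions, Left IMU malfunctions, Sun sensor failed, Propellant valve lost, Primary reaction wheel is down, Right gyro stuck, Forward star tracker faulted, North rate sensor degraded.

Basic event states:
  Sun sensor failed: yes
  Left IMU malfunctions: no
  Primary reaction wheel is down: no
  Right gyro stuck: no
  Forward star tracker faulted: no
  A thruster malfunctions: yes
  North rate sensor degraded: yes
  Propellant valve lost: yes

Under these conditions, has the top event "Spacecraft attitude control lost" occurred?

Sensor suite down [AND]: Left IMU malfunctions=not, Sun sensor failed=occurs → not all inputs occur → does not occur.
Backup chain unavailable [OR]: A thruster malfunctions=occurs, Sensor suite down=not → at least one input occurs → occurs.
Reaction-wheel cluster unavailable [OR]: Primary reaction wheel is down=not, Right gyro stuck=not → no input occurs → does not occur.
Thruster branch lost [OR]: Reaction-wheel cluster unavailable=not, Forward star tracker faulted=not, North rate sensor degraded=occurs → at least one input occurs → occurs.
Control loop unavailable [AND]: Propellant valve lost=occurs, Thruster branch lost=occurs → all inputs occur → occurs.
Spacecraft attitude control lost [AND]: Backup chain unavailable=occurs, Control loop unavailable=occurs → all inputs occur → occurs.

Yes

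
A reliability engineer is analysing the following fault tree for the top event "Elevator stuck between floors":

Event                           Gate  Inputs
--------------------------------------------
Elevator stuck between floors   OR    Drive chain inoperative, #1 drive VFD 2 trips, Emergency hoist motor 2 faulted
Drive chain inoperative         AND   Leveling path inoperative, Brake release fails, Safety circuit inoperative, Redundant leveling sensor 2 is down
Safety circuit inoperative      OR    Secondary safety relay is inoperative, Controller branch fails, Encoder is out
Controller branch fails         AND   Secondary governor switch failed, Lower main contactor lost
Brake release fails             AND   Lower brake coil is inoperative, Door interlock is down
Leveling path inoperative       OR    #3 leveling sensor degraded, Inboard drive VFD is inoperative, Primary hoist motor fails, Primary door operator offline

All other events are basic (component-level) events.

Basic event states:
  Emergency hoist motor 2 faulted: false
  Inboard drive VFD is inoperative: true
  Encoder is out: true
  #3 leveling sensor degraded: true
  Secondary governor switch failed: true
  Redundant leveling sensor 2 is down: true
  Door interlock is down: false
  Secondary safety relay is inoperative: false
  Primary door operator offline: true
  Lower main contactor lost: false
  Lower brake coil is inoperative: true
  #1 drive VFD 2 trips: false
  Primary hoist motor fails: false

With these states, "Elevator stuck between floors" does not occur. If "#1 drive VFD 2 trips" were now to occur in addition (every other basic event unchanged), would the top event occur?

Counterfactual: set "#1 drive VFD 2 trips" to occurred.
Leveling path inoperative [OR]: #3 leveling sensor degraded=occurs, Inboard drive VFD is inoperative=occurs, Primary hoist motor fails=not, Primary door operator offline=occurs → at least one input occurs → occurs.
Brake release fails [AND]: Lower brake coil is inoperative=occurs, Door interlock is down=not → not all inputs occur → does not occur.
Controller branch fails [AND]: Secondary governor switch failed=occurs, Lower main contactor lost=not → not all inputs occur → does not occur.
Safety circuit inoperative [OR]: Secondary safety relay is inoperative=not, Controller branch fails=not, Encoder is out=occurs → at least one input occurs → occurs.
Drive chain inoperative [AND]: Leveling path inoperative=occurs, Brake release fails=not, Safety circuit inoperative=occurs, Redundant leveling sensor 2 is down=occurs → not all inputs occur → does not occur.
Elevator stuck between floors [OR]: Drive chain inoperative=not, #1 drive VFD 2 trips=occurs, Emergency hoist motor 2 faulted=not → at least one input occurs → occurs.

Yes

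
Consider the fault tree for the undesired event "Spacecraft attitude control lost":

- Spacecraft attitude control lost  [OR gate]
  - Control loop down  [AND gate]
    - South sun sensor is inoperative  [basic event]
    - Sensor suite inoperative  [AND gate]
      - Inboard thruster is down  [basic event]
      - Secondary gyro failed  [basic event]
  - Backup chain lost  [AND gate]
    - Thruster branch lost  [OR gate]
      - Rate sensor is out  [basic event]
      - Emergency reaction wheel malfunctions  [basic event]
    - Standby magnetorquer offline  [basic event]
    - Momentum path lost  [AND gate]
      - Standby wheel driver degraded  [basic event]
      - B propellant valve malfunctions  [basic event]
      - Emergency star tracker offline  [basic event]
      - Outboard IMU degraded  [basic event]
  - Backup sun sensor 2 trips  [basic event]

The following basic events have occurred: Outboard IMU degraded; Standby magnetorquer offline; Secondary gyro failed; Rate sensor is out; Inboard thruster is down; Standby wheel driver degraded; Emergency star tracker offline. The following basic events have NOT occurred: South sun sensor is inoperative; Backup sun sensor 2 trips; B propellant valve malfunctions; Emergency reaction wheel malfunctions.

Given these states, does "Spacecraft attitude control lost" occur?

No

Sensor suite inoperative [AND]: Inboard thruster is down=occurs, Secondary gyro failed=occurs → all inputs occur → occurs.
Control loop down [AND]: South sun sensor is inoperative=not, Sensor suite inoperative=occurs → not all inputs occur → does not occur.
Thruster branch lost [OR]: Rate sensor is out=occurs, Emergency reaction wheel malfunctions=not → at least one input occurs → occurs.
Momentum path lost [AND]: Standby wheel driver degraded=occurs, B propellant valve malfunctions=not, Emergency star tracker offline=occurs, Outboard IMU degraded=occurs → not all inputs occur → does not occur.
Backup chain lost [AND]: Thruster branch lost=occurs, Standby magnetorquer offline=occurs, Momentum path lost=not → not all inputs occur → does not occur.
Spacecraft attitude control lost [OR]: Control loop down=not, Backup chain lost=not, Backup sun sensor 2 trips=not → no input occurs → does not occur.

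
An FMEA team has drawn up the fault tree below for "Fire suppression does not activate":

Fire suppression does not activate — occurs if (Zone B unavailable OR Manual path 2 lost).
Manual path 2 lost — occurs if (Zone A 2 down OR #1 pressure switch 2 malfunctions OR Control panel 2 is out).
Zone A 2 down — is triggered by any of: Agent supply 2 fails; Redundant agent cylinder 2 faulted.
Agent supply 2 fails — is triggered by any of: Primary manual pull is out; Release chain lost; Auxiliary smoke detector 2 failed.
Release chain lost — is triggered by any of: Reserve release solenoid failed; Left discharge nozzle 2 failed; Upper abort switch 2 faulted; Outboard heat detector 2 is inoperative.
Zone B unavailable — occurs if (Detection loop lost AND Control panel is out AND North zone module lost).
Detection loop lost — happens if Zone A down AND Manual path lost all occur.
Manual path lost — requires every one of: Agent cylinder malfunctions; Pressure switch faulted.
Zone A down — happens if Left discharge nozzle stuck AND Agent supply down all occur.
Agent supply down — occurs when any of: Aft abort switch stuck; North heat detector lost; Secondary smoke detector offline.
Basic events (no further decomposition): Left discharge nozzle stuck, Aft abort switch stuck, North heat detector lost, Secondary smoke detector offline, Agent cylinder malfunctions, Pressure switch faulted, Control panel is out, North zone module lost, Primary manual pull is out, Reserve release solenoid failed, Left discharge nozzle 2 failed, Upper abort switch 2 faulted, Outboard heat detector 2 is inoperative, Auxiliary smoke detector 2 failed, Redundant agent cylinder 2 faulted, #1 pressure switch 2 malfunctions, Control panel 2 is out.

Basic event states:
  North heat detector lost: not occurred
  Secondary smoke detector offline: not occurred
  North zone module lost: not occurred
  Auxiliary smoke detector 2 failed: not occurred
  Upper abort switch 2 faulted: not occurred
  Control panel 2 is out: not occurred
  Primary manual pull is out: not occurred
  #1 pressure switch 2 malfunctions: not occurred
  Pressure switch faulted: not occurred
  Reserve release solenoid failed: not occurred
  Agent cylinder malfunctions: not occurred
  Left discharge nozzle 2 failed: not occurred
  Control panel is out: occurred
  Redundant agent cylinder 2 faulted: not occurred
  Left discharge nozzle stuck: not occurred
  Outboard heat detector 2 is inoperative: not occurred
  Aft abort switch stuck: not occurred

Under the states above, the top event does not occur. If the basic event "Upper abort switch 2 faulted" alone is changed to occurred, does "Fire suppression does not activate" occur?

Yes

Counterfactual: set "Upper abort switch 2 faulted" to occurred.
Agent supply down [OR]: Aft abort switch stuck=not, North heat detector lost=not, Secondary smoke detector offline=not → no input occurs → does not occur.
Zone A down [AND]: Left discharge nozzle stuck=not, Agent supply down=not → not all inputs occur → does not occur.
Manual path lost [AND]: Agent cylinder malfunctions=not, Pressure switch faulted=not → not all inputs occur → does not occur.
Detection loop lost [AND]: Zone A down=not, Manual path lost=not → not all inputs occur → does not occur.
Zone B unavailable [AND]: Detection loop lost=not, Control panel is out=occurs, North zone module lost=not → not all inputs occur → does not occur.
Release chain lost [OR]: Reserve release solenoid failed=not, Left discharge nozzle 2 failed=not, Upper abort switch 2 faulted=occurs, Outboard heat detector 2 is inoperative=not → at least one input occurs → occurs.
Agent supply 2 fails [OR]: Primary manual pull is out=not, Release chain lost=occurs, Auxiliary smoke detector 2 failed=not → at least one input occurs → occurs.
Zone A 2 down [OR]: Agent supply 2 fails=occurs, Redundant agent cylinder 2 faulted=not → at least one input occurs → occurs.
Manual path 2 lost [OR]: Zone A 2 down=occurs, #1 pressure switch 2 malfunctions=not, Control panel 2 is out=not → at least one input occurs → occurs.
Fire suppression does not activate [OR]: Zone B unavailable=not, Manual path 2 lost=occurs → at least one input occurs → occurs.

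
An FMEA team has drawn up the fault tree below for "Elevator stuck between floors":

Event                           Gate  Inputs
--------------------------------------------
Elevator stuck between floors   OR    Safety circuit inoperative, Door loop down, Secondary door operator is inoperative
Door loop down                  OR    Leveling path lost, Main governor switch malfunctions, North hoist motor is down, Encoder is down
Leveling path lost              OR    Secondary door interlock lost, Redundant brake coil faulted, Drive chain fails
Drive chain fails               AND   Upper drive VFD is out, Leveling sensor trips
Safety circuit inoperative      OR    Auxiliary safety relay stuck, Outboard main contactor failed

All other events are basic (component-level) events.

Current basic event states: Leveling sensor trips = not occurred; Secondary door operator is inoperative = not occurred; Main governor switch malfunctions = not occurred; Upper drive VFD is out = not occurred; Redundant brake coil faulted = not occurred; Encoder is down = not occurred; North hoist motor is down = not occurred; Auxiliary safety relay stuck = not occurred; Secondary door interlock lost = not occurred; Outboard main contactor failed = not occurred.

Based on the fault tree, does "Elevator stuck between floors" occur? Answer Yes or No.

No

Safety circuit inoperative [OR]: Auxiliary safety relay stuck=not, Outboard main contactor failed=not → no input occurs → does not occur.
Drive chain fails [AND]: Upper drive VFD is out=not, Leveling sensor trips=not → not all inputs occur → does not occur.
Leveling path lost [OR]: Secondary door interlock lost=not, Redundant brake coil faulted=not, Drive chain fails=not → no input occurs → does not occur.
Door loop down [OR]: Leveling path lost=not, Main governor switch malfunctions=not, North hoist motor is down=not, Encoder is down=not → no input occurs → does not occur.
Elevator stuck between floors [OR]: Safety circuit inoperative=not, Door loop down=not, Secondary door operator is inoperative=not → no input occurs → does not occur.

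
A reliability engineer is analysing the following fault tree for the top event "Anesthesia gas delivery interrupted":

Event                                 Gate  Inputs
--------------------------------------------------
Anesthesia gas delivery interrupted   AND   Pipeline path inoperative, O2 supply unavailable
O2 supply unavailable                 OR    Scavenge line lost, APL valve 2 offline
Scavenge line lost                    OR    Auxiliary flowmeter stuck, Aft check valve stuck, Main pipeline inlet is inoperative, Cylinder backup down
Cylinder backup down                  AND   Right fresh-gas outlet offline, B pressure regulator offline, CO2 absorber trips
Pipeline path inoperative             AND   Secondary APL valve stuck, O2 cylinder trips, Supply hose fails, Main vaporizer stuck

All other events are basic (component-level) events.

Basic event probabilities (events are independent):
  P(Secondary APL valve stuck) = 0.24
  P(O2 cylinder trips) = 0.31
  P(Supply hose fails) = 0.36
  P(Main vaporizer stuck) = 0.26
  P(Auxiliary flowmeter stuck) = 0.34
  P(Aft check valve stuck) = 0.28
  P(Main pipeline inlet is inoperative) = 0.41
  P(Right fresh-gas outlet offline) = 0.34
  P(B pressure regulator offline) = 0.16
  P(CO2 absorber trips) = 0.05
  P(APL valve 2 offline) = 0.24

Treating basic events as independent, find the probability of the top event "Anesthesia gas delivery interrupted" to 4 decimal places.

0.0055

P(Pipeline path inoperative) [AND] = 0.24 × 0.31 × 0.36 × 0.26 = 0.006964
P(Cylinder backup down) [AND] = 0.34 × 0.16 × 0.05 = 0.002720
P(Scavenge line lost) [OR] = 1 − (1−0.34) × (1−0.28) × (1−0.41) × (1−0.002720) = 0.720395
P(O2 supply unavailable) [OR] = 1 − (1−0.720395) × (1−0.24) = 0.787500
P(Anesthesia gas delivery interrupted) [AND] = 0.006964 × 0.787500 = 0.005484
Rounded to 4 decimal places: P(Anesthesia gas delivery interrupted) ≈ 0.0055.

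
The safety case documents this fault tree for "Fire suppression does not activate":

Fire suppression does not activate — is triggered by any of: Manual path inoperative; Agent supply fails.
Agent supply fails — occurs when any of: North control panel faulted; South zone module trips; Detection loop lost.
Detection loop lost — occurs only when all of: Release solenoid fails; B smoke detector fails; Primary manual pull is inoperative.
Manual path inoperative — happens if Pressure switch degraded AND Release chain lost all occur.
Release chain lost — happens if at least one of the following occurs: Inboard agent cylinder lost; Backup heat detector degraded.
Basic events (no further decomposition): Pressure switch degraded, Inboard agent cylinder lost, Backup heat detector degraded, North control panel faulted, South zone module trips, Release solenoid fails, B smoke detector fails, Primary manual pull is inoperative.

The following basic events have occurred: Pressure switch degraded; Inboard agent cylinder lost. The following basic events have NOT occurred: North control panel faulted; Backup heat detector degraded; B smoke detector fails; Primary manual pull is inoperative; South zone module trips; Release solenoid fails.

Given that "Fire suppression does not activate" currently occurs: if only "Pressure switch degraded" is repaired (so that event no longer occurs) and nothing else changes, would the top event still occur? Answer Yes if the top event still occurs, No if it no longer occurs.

No

Counterfactual: set "Pressure switch degraded" to not occurred.
Release chain lost [OR]: Inboard agent cylinder lost=occurs, Backup heat detector degraded=not → at least one input occurs → occurs.
Manual path inoperative [AND]: Pressure switch degraded=not, Release chain lost=occurs → not all inputs occur → does not occur.
Detection loop lost [AND]: Release solenoid fails=not, B smoke detector fails=not, Primary manual pull is inoperative=not → not all inputs occur → does not occur.
Agent supply fails [OR]: North control panel faulted=not, South zone module trips=not, Detection loop lost=not → no input occurs → does not occur.
Fire suppression does not activate [OR]: Manual path inoperative=not, Agent supply fails=not → no input occurs → does not occur.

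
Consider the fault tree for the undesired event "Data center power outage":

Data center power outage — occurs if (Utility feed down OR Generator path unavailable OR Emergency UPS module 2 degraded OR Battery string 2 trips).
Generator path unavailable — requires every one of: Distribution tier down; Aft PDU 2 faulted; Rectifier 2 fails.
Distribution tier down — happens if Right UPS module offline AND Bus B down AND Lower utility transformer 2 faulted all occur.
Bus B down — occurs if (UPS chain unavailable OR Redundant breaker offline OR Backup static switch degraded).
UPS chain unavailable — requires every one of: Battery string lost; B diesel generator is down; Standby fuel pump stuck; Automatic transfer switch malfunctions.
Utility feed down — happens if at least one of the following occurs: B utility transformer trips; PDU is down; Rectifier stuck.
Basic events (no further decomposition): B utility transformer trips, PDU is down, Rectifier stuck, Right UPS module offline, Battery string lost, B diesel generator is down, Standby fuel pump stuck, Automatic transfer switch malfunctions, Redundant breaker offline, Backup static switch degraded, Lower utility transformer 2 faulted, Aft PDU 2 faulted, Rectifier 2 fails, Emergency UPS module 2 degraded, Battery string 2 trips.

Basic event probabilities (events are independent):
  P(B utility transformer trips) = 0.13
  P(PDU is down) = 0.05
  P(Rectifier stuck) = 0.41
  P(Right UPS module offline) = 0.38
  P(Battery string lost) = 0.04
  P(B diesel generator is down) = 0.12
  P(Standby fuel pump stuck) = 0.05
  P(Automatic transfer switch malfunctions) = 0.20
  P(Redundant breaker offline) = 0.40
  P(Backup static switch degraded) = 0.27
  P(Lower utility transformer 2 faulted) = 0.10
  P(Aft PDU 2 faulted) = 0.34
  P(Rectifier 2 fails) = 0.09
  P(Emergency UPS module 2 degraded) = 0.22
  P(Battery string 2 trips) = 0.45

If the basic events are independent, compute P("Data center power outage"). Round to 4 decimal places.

P(Utility feed down) [OR] = 1 − (1−0.13) × (1−0.05) × (1−0.41) = 0.512365
P(UPS chain unavailable) [AND] = 0.04 × 0.12 × 0.05 × 0.20 = 0.000048
P(Bus B down) [OR] = 1 − (1−0.000048) × (1−0.40) × (1−0.27) = 0.562021
P(Distribution tier down) [AND] = 0.38 × 0.562021 × 0.10 = 0.021357
P(Generator path unavailable) [AND] = 0.021357 × 0.34 × 0.09 = 0.000654
P(Data center power outage) [OR] = 1 − (1−0.512365) × (1−0.000654) × (1−0.22) × (1−0.45) = 0.790941
Rounded to 4 decimal places: P(Data center power outage) ≈ 0.7909.

0.7909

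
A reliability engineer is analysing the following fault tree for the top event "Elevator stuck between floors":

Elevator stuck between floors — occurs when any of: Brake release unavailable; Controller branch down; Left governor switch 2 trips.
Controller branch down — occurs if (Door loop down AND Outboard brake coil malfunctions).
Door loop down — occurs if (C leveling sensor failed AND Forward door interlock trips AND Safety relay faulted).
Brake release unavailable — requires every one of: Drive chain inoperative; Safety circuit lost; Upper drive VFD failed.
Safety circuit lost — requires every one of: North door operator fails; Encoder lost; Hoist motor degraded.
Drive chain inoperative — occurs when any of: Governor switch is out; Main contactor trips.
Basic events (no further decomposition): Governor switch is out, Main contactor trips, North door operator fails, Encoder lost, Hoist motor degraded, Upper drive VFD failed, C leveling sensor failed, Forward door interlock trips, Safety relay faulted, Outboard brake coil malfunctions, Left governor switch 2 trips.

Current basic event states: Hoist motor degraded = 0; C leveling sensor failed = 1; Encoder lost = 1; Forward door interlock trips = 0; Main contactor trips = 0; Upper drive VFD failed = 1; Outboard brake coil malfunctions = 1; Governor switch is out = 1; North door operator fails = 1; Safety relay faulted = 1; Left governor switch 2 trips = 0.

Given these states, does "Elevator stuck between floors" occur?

No

Drive chain inoperative [OR]: Governor switch is out=occurs, Main contactor trips=not → at least one input occurs → occurs.
Safety circuit lost [AND]: North door operator fails=occurs, Encoder lost=occurs, Hoist motor degraded=not → not all inputs occur → does not occur.
Brake release unavailable [AND]: Drive chain inoperative=occurs, Safety circuit lost=not, Upper drive VFD failed=occurs → not all inputs occur → does not occur.
Door loop down [AND]: C leveling sensor failed=occurs, Forward door interlock trips=not, Safety relay faulted=occurs → not all inputs occur → does not occur.
Controller branch down [AND]: Door loop down=not, Outboard brake coil malfunctions=occurs → not all inputs occur → does not occur.
Elevator stuck between floors [OR]: Brake release unavailable=not, Controller branch down=not, Left governor switch 2 trips=not → no input occurs → does not occur.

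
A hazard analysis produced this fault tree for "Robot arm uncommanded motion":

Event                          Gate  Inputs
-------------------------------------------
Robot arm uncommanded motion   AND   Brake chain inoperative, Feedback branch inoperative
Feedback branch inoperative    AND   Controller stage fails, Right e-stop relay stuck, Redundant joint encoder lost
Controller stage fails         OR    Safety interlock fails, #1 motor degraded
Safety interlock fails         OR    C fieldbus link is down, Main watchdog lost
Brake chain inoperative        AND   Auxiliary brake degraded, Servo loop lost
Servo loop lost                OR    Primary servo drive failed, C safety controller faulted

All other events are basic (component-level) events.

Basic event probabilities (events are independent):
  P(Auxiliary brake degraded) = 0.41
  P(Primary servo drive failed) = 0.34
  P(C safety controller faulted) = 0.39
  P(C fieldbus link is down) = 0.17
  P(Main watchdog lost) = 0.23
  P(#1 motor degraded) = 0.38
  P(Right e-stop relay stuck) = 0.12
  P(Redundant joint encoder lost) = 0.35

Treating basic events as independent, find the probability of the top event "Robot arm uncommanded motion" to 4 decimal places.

P(Servo loop lost) [OR] = 1 − (1−0.34) × (1−0.39) = 0.597400
P(Brake chain inoperative) [AND] = 0.41 × 0.597400 = 0.244934
P(Safety interlock fails) [OR] = 1 − (1−0.17) × (1−0.23) = 0.360900
P(Controller stage fails) [OR] = 1 − (1−0.360900) × (1−0.38) = 0.603758
P(Feedback branch inoperative) [AND] = 0.603758 × 0.12 × 0.35 = 0.025358
P(Robot arm uncommanded motion) [AND] = 0.244934 × 0.025358 = 0.006211
Rounded to 4 decimal places: P(Robot arm uncommanded motion) ≈ 0.0062.

0.0062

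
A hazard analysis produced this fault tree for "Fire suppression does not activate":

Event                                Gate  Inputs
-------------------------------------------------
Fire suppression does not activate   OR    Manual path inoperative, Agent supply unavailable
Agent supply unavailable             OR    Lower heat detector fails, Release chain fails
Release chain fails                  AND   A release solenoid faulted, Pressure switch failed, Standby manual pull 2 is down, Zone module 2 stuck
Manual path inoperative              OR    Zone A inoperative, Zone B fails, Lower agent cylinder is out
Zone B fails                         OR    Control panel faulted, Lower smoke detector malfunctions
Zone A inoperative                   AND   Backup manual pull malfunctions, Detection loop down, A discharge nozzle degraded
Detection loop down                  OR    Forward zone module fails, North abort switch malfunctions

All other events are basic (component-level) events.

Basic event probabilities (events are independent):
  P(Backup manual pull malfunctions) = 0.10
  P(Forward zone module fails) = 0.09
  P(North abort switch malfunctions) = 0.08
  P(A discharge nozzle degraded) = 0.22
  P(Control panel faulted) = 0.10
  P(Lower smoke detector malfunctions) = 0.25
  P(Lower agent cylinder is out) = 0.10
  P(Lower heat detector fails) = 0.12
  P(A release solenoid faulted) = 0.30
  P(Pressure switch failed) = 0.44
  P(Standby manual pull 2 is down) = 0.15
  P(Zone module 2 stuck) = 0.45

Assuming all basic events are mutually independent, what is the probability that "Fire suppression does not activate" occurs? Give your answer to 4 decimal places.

0.4721

P(Detection loop down) [OR] = 1 − (1−0.09) × (1−0.08) = 0.162800
P(Zone A inoperative) [AND] = 0.10 × 0.162800 × 0.22 = 0.003582
P(Zone B fails) [OR] = 1 − (1−0.10) × (1−0.25) = 0.325000
P(Manual path inoperative) [OR] = 1 − (1−0.003582) × (1−0.325000) × (1−0.10) = 0.394676
P(Release chain fails) [AND] = 0.30 × 0.44 × 0.15 × 0.45 = 0.008910
P(Agent supply unavailable) [OR] = 1 − (1−0.12) × (1−0.008910) = 0.127841
P(Fire suppression does not activate) [OR] = 1 − (1−0.394676) × (1−0.127841) = 0.472061
Rounded to 4 decimal places: P(Fire suppression does not activate) ≈ 0.4721.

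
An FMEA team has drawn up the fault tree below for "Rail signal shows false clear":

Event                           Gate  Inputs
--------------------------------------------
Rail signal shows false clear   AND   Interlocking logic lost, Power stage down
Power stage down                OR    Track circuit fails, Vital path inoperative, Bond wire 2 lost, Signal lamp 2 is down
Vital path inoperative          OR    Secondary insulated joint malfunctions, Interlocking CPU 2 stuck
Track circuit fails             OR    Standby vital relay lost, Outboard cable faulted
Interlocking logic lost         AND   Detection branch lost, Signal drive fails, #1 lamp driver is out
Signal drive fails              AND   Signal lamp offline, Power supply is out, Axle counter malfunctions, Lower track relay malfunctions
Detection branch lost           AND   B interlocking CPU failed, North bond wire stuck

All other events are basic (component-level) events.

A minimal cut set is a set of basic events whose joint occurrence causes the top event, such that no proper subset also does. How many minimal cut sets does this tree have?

6

Detection branch lost [AND]: one cut set from each child combined → 1 × 1 = 1 cut set(s).
Signal drive fails [AND]: one cut set from each child combined → 1 × 1 × 1 × 1 = 1 cut set(s).
Interlocking logic lost [AND]: one cut set from each child combined → 1 × 1 × 1 = 1 cut set(s).
Track circuit fails [OR]: union of children's cut sets → 2 cut set(s).
Vital path inoperative [OR]: union of children's cut sets → 2 cut set(s).
Power stage down [OR]: union of children's cut sets → 6 cut set(s).
Rail signal shows false clear [AND]: one cut set from each child combined → 1 × 6 = 6 cut set(s).
Minimal cut sets: {#1 lamp driver is out, Axle counter malfunctions, B interlocking CPU failed, Lower track relay malfunctions, North bond wire stuck, Power supply is out, Signal lamp offline, Standby vital relay lost}; {#1 lamp driver is out, Axle counter malfunctions, B interlocking CPU failed, Lower track relay malfunctions, North bond wire stuck, Outboard cable faulted, Power supply is out, Signal lamp offline}; {#1 lamp driver is out, Axle counter malfunctions, B interlocking CPU failed, Lower track relay malfunctions, North bond wire stuck, Power supply is out, Secondary insulated joint malfunctions, Signal lamp offline}; {#1 lamp driver is out, Axle counter malfunctions, B interlocking CPU failed, Interlocking CPU 2 stuck, Lower track relay malfunctions, North bond wire stuck, Power supply is out, Signal lamp offline}; {#1 lamp driver is out, Axle counter malfunctions, B interlocking CPU failed, Bond wire 2 lost, Lower track relay malfunctions, North bond wire stuck, Power supply is out, Signal lamp offline}; {#1 lamp driver is out, Axle counter malfunctions, B interlocking CPU failed, Lower track relay malfunctions, North bond wire stuck, Power supply is out, Signal lamp 2 is down, Signal lamp offline}.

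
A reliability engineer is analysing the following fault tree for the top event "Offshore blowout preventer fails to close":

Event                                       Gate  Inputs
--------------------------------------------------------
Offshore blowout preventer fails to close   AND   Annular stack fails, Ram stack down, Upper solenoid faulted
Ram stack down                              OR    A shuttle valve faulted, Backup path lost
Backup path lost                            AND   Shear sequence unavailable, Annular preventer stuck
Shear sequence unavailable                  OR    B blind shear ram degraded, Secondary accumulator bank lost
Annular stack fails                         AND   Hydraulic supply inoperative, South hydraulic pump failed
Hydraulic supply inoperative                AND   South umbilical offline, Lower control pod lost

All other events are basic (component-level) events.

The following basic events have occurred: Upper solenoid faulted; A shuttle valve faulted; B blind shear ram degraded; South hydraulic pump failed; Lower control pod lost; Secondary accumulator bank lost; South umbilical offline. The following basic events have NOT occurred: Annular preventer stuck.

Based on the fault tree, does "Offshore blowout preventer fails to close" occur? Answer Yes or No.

Yes

Hydraulic supply inoperative [AND]: South umbilical offline=occurs, Lower control pod lost=occurs → all inputs occur → occurs.
Annular stack fails [AND]: Hydraulic supply inoperative=occurs, South hydraulic pump failed=occurs → all inputs occur → occurs.
Shear sequence unavailable [OR]: B blind shear ram degraded=occurs, Secondary accumulator bank lost=occurs → at least one input occurs → occurs.
Backup path lost [AND]: Shear sequence unavailable=occurs, Annular preventer stuck=not → not all inputs occur → does not occur.
Ram stack down [OR]: A shuttle valve faulted=occurs, Backup path lost=not → at least one input occurs → occurs.
Offshore blowout preventer fails to close [AND]: Annular stack fails=occurs, Ram stack down=occurs, Upper solenoid faulted=occurs → all inputs occur → occurs.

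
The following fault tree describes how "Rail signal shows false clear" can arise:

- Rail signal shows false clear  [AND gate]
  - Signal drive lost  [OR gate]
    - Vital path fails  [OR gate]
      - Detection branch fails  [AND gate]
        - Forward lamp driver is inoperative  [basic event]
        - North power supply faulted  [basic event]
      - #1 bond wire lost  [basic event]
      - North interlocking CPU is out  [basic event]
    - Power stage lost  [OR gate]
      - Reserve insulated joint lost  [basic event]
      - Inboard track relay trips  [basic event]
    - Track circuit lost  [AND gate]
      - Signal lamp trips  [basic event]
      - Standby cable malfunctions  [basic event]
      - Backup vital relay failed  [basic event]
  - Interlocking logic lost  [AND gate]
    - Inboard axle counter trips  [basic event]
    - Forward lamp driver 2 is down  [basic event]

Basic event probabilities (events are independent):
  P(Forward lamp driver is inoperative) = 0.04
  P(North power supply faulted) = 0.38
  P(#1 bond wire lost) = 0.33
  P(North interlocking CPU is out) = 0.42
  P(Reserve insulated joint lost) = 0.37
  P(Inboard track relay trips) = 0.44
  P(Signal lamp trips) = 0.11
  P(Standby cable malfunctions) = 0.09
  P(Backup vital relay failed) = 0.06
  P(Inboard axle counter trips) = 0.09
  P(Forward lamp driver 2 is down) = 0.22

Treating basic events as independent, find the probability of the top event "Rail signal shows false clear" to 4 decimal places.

0.0171

P(Detection branch fails) [AND] = 0.04 × 0.38 = 0.015200
P(Vital path fails) [OR] = 1 − (1−0.015200) × (1−0.33) × (1−0.42) = 0.617307
P(Power stage lost) [OR] = 1 − (1−0.37) × (1−0.44) = 0.647200
P(Track circuit lost) [AND] = 0.11 × 0.09 × 0.06 = 0.000594
P(Signal drive lost) [OR] = 1 − (1−0.617307) × (1−0.647200) × (1−0.000594) = 0.865066
P(Interlocking logic lost) [AND] = 0.09 × 0.22 = 0.019800
P(Rail signal shows false clear) [AND] = 0.865066 × 0.019800 = 0.017128
Rounded to 4 decimal places: P(Rail signal shows false clear) ≈ 0.0171.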